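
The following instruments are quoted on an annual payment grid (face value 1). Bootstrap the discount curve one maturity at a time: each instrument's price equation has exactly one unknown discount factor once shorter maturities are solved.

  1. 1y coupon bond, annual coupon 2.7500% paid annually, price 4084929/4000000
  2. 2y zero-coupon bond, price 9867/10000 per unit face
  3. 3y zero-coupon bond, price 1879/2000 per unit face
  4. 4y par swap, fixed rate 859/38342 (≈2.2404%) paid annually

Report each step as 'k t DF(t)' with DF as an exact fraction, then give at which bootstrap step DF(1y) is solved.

step 1 [1y] bond c/1=11/400: DF=(4084929/4000000 − 11/400·(0))/(1+11/400) = 9939/10000 ≈ 0.993900
step 2 [2y] zero: DF = P = 9867/10000 ≈ 0.986700
step 3 [3y] zero: DF = P = 1879/2000 ≈ 0.939500
step 4 [4y] swap r/1=859/38342: DF=(1 − 859/38342·(0.993900+0.986700+0.939500))/(1+859/38342) = 9141/10000 ≈ 0.914100

1 1 9939/10000
2 2 9867/10000
3 3 1879/2000
4 4 9141/10000
DF(1y) is solved at step 1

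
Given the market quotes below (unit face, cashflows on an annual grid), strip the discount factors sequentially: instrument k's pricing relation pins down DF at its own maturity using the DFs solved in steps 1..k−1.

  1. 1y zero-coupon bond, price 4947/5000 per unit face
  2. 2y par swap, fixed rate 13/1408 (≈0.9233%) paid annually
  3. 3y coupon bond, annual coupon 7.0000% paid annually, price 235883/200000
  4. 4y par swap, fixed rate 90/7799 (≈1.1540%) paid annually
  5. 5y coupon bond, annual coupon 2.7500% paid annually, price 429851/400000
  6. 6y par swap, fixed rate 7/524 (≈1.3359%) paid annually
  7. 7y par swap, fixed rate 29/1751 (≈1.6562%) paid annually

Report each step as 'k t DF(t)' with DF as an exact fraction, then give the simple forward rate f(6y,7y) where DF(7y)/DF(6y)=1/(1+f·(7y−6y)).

1 1 4947/5000
2 2 4909/5000
3 3 9733/10000
4 4 191/200
5 5 1883/2000
6 6 923/1000
7 7 4449/5000
f(6y,7y) = ((923/1000)/(4449/5000) − 1)/(1) = 166/4449 ≈ 3.7312%

step 1 [1y] zero: DF = P = 4947/5000 ≈ 0.989400
step 2 [2y] swap r/1=13/1408: DF=(1 − 13/1408·(0.989400))/(1+13/1408) = 4909/5000 ≈ 0.981800
step 3 [3y] bond c/1=7/100: DF=(235883/200000 − 7/100·(0.989400+0.981800))/(1+7/100) = 9733/10000 ≈ 0.973300
step 4 [4y] swap r/1=90/7799: DF=(1 − 90/7799·(0.989400+0.981800+0.973300))/(1+90/7799) = 191/200 ≈ 0.955000
step 5 [5y] bond c/1=11/400: DF=(429851/400000 − 11/400·(0.989400+0.981800+0.973300+0.955000))/(1+11/400) = 1883/2000 ≈ 0.941500
step 6 [6y] swap r/1=7/524: DF=(1 − 7/524·(0.989400+0.981800+0.973300+0.955000+0.941500))/(1+7/524) = 923/1000 ≈ 0.923000
step 7 [7y] swap r/1=29/1751: DF=(1 − 29/1751·(0.989400+0.981800+0.973300+0.955000+0.941500+0.923000))/(1+29/1751) = 4449/5000 ≈ 0.889800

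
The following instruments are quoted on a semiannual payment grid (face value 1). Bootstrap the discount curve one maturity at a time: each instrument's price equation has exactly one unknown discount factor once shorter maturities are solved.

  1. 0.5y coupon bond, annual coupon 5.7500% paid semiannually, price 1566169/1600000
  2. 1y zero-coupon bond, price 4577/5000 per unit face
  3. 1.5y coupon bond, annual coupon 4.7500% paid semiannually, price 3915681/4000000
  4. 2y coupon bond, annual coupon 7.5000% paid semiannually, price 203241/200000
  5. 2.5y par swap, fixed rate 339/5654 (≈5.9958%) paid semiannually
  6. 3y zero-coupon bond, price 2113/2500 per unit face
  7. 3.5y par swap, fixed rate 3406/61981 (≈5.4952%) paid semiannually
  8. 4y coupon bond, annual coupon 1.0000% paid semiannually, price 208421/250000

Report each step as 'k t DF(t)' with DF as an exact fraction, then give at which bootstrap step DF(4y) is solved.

step 1 [0.5y] bond c/2=23/800: DF=(1566169/1600000 − 23/800·(0))/(1+23/800) = 1903/2000 ≈ 0.951500
step 2 [1y] zero: DF = P = 4577/5000 ≈ 0.915400
step 3 [1.5y] bond c/2=19/800: DF=(3915681/4000000 − 19/800·(0.951500+0.915400))/(1+19/800) = 9129/10000 ≈ 0.912900
step 4 [2y] bond c/2=3/80: DF=(203241/200000 − 3/80·(0.951500+0.915400+0.912900))/(1+3/80) = 879/1000 ≈ 0.879000
step 5 [2.5y] swap r/2=339/11308: DF=(1 − 339/11308·(0.951500+0.915400+0.912900+0.879000))/(1+339/11308) = 2161/2500 ≈ 0.864400
step 6 [3y] zero: DF = P = 2113/2500 ≈ 0.845200
step 7 [3.5y] swap r/2=1703/61981: DF=(1 − 1703/61981·(0.951500+0.915400+0.912900+0.879000+0.864400+0.845200))/(1+1703/61981) = 8297/10000 ≈ 0.829700
step 8 [4y] bond c/2=1/200: DF=(208421/250000 − 1/200·(0.951500+0.915400+0.912900+0.879000+0.864400+0.845200+0.829700))/(1+1/200) = 7987/10000 ≈ 0.798700

1 1/2 1903/2000
2 1 4577/5000
3 3/2 9129/10000
4 2 879/1000
5 5/2 2161/2500
6 3 2113/2500
7 7/2 8297/10000
8 4 7987/10000
DF(4y) is solved at step 8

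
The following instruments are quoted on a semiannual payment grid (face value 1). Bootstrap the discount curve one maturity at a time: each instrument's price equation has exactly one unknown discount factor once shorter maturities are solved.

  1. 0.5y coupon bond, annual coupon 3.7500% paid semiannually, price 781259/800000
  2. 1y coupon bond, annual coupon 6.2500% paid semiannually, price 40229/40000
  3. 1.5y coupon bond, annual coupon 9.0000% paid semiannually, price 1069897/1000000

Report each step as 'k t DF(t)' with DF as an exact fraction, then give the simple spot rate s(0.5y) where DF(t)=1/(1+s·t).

1 1/2 4793/5000
2 1 4731/5000
3 3/2 4709/5000
s(0.5y) = (1/(4793/5000) − 1)/(1/2) = 414/4793 ≈ 8.6376%

step 1 [0.5y] bond c/2=3/160: DF=(781259/800000 − 3/160·(0))/(1+3/160) = 4793/5000 ≈ 0.958600
step 2 [1y] bond c/2=1/32: DF=(40229/40000 − 1/32·(0.958600))/(1+1/32) = 4731/5000 ≈ 0.946200
step 3 [1.5y] bond c/2=9/200: DF=(1069897/1000000 − 9/200·(0.958600+0.946200))/(1+9/200) = 4709/5000 ≈ 0.941800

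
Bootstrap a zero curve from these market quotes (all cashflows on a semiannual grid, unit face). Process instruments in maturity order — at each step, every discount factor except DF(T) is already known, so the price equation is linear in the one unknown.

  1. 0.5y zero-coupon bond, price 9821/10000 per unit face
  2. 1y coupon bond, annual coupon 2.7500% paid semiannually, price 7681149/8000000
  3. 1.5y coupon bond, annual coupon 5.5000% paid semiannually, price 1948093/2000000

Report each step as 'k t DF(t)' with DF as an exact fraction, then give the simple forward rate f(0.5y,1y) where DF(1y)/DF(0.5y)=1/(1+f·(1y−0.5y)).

step 1 [0.5y] zero: DF = P = 9821/10000 ≈ 0.982100
step 2 [1y] bond c/2=11/800: DF=(7681149/8000000 − 11/800·(0.982100))/(1+11/800) = 4669/5000 ≈ 0.933800
step 3 [1.5y] bond c/2=11/400: DF=(1948093/2000000 − 11/400·(0.982100+0.933800))/(1+11/400) = 8967/10000 ≈ 0.896700

1 1/2 9821/10000
2 1 4669/5000
3 3/2 8967/10000
f(0.5y,1y) = ((9821/10000)/(4669/5000) − 1)/(1/2) = 3/29 ≈ 10.3448%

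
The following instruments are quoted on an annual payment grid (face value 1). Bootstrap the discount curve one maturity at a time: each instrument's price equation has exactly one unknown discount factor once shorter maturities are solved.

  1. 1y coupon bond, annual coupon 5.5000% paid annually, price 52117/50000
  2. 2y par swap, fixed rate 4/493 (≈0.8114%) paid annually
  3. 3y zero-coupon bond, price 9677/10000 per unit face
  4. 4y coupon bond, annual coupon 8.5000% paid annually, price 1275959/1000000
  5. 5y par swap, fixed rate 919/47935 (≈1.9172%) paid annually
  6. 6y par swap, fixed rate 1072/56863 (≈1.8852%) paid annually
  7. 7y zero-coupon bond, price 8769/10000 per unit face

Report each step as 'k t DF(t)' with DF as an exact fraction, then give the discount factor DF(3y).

step 1 [1y] bond c/1=11/200: DF=(52117/50000 − 11/200·(0))/(1+11/200) = 247/250 ≈ 0.988000
step 2 [2y] swap r/1=4/493: DF=(1 − 4/493·(0.988000))/(1+4/493) = 123/125 ≈ 0.984000
step 3 [3y] zero: DF = P = 9677/10000 ≈ 0.967700
step 4 [4y] bond c/1=17/200: DF=(1275959/1000000 − 17/200·(0.988000+0.984000+0.967700))/(1+17/200) = 9457/10000 ≈ 0.945700
step 5 [5y] swap r/1=919/47935: DF=(1 − 919/47935·(0.988000+0.984000+0.967700+0.945700))/(1+919/47935) = 9081/10000 ≈ 0.908100
step 6 [6y] swap r/1=1072/56863: DF=(1 − 1072/56863·(0.988000+0.984000+0.967700+0.945700+0.908100))/(1+1072/56863) = 558/625 ≈ 0.892800
step 7 [7y] zero: DF = P = 8769/10000 ≈ 0.876900

1 1 247/250
2 2 123/125
3 3 9677/10000
4 4 9457/10000
5 5 9081/10000
6 6 558/625
7 7 8769/10000
DF(3y) = 9677/10000 ≈ 0.967700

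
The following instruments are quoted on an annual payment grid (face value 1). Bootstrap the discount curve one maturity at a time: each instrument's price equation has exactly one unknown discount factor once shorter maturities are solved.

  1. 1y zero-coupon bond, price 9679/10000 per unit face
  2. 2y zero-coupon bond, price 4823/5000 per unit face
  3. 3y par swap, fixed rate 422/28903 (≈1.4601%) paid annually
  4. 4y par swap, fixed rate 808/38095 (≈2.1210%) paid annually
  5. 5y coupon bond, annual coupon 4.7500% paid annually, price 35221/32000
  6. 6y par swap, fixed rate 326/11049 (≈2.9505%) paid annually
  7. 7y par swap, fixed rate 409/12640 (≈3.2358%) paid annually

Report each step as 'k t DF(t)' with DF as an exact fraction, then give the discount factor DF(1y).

step 1 [1y] zero: DF = P = 9679/10000 ≈ 0.967900
step 2 [2y] zero: DF = P = 4823/5000 ≈ 0.964600
step 3 [3y] swap r/1=422/28903: DF=(1 − 422/28903·(0.967900+0.964600))/(1+422/28903) = 4789/5000 ≈ 0.957800
step 4 [4y] swap r/1=808/38095: DF=(1 − 808/38095·(0.967900+0.964600+0.957800))/(1+808/38095) = 1149/1250 ≈ 0.919200
step 5 [5y] bond c/1=19/400: DF=(35221/32000 − 19/400·(0.967900+0.964600+0.957800+0.919200))/(1+19/400) = 439/500 ≈ 0.878000
step 6 [6y] swap r/1=326/11049: DF=(1 − 326/11049·(0.967900+0.964600+0.957800+0.919200+0.878000))/(1+326/11049) = 837/1000 ≈ 0.837000
step 7 [7y] swap r/1=409/12640: DF=(1 − 409/12640·(0.967900+0.964600+0.957800+0.919200+0.878000+0.837000))/(1+409/12640) = 1591/2000 ≈ 0.795500

1 1 9679/10000
2 2 4823/5000
3 3 4789/5000
4 4 1149/1250
5 5 439/500
6 6 837/1000
7 7 1591/2000
DF(1y) = 9679/10000 ≈ 0.967900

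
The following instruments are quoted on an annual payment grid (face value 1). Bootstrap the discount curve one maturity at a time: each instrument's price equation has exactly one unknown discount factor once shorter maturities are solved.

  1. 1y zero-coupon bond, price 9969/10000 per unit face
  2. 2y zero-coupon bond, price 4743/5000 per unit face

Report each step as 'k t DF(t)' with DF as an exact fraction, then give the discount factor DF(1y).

1 1 9969/10000
2 2 4743/5000
DF(1y) = 9969/10000 ≈ 0.996900

step 1 [1y] zero: DF = P = 9969/10000 ≈ 0.996900
step 2 [2y] zero: DF = P = 4743/5000 ≈ 0.948600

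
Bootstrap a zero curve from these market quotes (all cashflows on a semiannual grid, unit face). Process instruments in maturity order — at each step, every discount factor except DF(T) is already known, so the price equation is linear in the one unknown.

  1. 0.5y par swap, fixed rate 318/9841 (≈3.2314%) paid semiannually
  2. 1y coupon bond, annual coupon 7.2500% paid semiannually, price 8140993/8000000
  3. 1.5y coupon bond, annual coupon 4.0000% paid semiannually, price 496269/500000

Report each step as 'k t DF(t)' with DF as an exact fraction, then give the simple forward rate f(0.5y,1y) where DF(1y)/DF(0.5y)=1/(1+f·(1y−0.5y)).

step 1 [0.5y] swap r/2=159/9841: DF=(1 − 159/9841·(0))/(1+159/9841) = 9841/10000 ≈ 0.984100
step 2 [1y] bond c/2=29/800: DF=(8140993/8000000 − 29/800·(0.984100))/(1+29/800) = 2369/2500 ≈ 0.947600
step 3 [1.5y] bond c/2=1/50: DF=(496269/500000 − 1/50·(0.984100+0.947600))/(1+1/50) = 1169/1250 ≈ 0.935200

1 1/2 9841/10000
2 1 2369/2500
3 3/2 1169/1250
f(0.5y,1y) = ((9841/10000)/(2369/2500) − 1)/(1/2) = 365/4738 ≈ 7.7037%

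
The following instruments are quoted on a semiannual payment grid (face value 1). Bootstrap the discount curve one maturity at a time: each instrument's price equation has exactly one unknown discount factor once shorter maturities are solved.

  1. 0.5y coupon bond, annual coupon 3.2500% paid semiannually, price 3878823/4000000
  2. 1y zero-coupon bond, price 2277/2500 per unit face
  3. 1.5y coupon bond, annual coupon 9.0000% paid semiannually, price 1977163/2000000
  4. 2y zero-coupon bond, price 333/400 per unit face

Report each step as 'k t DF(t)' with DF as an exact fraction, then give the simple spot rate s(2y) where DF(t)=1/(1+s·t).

1 1/2 4771/5000
2 1 2277/2500
3 3/2 8657/10000
4 2 333/400
s(2y) = (1/(333/400) − 1)/(2) = 67/666 ≈ 10.0601%

step 1 [0.5y] bond c/2=13/800: DF=(3878823/4000000 − 13/800·(0))/(1+13/800) = 4771/5000 ≈ 0.954200
step 2 [1y] zero: DF = P = 2277/2500 ≈ 0.910800
step 3 [1.5y] bond c/2=9/200: DF=(1977163/2000000 − 9/200·(0.954200+0.910800))/(1+9/200) = 8657/10000 ≈ 0.865700
step 4 [2y] zero: DF = P = 333/400 ≈ 0.832500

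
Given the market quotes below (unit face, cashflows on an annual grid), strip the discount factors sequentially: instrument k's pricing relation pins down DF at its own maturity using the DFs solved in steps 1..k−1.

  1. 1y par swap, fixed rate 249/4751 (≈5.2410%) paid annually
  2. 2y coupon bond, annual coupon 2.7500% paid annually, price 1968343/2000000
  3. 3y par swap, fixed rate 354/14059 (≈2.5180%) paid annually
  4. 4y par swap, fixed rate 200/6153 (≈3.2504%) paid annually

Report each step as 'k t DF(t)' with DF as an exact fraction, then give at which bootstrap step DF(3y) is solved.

step 1 [1y] swap r/1=249/4751: DF=(1 − 249/4751·(0))/(1+249/4751) = 4751/5000 ≈ 0.950200
step 2 [2y] bond c/1=11/400: DF=(1968343/2000000 − 11/400·(0.950200))/(1+11/400) = 2331/2500 ≈ 0.932400
step 3 [3y] swap r/1=354/14059: DF=(1 − 354/14059·(0.950200+0.932400))/(1+354/14059) = 2323/2500 ≈ 0.929200
step 4 [4y] swap r/1=200/6153: DF=(1 − 200/6153·(0.950200+0.932400+0.929200))/(1+200/6153) = 22/25 ≈ 0.880000

1 1 4751/5000
2 2 2331/2500
3 3 2323/2500
4 4 22/25
DF(3y) is solved at step 3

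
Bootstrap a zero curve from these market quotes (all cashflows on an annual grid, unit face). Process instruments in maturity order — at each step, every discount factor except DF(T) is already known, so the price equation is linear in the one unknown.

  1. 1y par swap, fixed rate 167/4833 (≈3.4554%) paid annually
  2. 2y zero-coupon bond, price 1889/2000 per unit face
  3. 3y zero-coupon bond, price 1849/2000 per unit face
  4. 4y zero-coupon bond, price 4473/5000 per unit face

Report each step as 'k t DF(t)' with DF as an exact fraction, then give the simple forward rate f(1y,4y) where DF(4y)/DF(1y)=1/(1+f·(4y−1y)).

1 1 4833/5000
2 2 1889/2000
3 3 1849/2000
4 4 4473/5000
f(1y,4y) = ((4833/5000)/(4473/5000) − 1)/(3) = 40/1491 ≈ 2.6828%

step 1 [1y] swap r/1=167/4833: DF=(1 − 167/4833·(0))/(1+167/4833) = 4833/5000 ≈ 0.966600
step 2 [2y] zero: DF = P = 1889/2000 ≈ 0.944500
step 3 [3y] zero: DF = P = 1849/2000 ≈ 0.924500
step 4 [4y] zero: DF = P = 4473/5000 ≈ 0.894600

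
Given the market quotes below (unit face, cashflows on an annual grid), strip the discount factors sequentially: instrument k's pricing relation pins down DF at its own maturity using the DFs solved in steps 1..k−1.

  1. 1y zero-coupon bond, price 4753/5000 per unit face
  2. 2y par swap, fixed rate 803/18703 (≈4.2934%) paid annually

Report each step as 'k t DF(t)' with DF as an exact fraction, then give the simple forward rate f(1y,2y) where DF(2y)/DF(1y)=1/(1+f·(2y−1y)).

step 1 [1y] zero: DF = P = 4753/5000 ≈ 0.950600
step 2 [2y] swap r/1=803/18703: DF=(1 − 803/18703·(0.950600))/(1+803/18703) = 9197/10000 ≈ 0.919700

1 1 4753/5000
2 2 9197/10000
f(1y,2y) = ((4753/5000)/(9197/10000) − 1)/(1) = 309/9197 ≈ 3.3598%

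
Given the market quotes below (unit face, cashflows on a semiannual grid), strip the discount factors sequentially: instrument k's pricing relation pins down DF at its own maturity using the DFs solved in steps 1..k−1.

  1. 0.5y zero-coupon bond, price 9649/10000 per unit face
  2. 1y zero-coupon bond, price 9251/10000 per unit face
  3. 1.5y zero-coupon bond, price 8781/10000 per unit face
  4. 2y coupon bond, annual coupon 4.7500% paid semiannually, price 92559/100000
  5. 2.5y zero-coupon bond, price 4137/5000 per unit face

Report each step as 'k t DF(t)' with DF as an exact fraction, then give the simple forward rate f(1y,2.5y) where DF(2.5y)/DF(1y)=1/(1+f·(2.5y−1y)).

1 1/2 9649/10000
2 1 9251/10000
3 3/2 8781/10000
4 2 8399/10000
5 5/2 4137/5000
f(1y,2.5y) = ((9251/10000)/(4137/5000) − 1)/(3/2) = 977/12411 ≈ 7.8720%

step 1 [0.5y] zero: DF = P = 9649/10000 ≈ 0.964900
step 2 [1y] zero: DF = P = 9251/10000 ≈ 0.925100
step 3 [1.5y] zero: DF = P = 8781/10000 ≈ 0.878100
step 4 [2y] bond c/2=19/800: DF=(92559/100000 − 19/800·(0.964900+0.925100+0.878100))/(1+19/800) = 8399/10000 ≈ 0.839900
step 5 [2.5y] zero: DF = P = 4137/5000 ≈ 0.827400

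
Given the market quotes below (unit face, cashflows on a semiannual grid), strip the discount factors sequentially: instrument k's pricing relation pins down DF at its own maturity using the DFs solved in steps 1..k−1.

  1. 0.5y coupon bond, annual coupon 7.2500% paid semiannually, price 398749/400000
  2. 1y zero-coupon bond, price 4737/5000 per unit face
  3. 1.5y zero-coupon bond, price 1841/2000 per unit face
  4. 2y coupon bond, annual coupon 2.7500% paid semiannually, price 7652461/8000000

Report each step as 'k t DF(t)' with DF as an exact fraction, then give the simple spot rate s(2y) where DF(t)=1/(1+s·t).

1 1/2 481/500
2 1 4737/5000
3 3/2 1841/2000
4 2 2263/2500
s(2y) = (1/(2263/2500) − 1)/(2) = 237/4526 ≈ 5.2364%

step 1 [0.5y] bond c/2=29/800: DF=(398749/400000 − 29/800·(0))/(1+29/800) = 481/500 ≈ 0.962000
step 2 [1y] zero: DF = P = 4737/5000 ≈ 0.947400
step 3 [1.5y] zero: DF = P = 1841/2000 ≈ 0.920500
step 4 [2y] bond c/2=11/800: DF=(7652461/8000000 − 11/800·(0.962000+0.947400+0.920500))/(1+11/800) = 2263/2500 ≈ 0.905200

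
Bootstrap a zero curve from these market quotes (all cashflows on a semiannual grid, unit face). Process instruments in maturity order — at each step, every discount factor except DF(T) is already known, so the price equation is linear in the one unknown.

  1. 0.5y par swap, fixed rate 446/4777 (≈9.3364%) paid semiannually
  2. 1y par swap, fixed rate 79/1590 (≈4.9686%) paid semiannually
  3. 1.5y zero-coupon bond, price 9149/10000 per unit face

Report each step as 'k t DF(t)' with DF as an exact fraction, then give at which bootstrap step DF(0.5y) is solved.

step 1 [0.5y] swap r/2=223/4777: DF=(1 − 223/4777·(0))/(1+223/4777) = 4777/5000 ≈ 0.955400
step 2 [1y] swap r/2=79/3180: DF=(1 − 79/3180·(0.955400))/(1+79/3180) = 4763/5000 ≈ 0.952600
step 3 [1.5y] zero: DF = P = 9149/10000 ≈ 0.914900

1 1/2 4777/5000
2 1 4763/5000
3 3/2 9149/10000
DF(0.5y) is solved at step 1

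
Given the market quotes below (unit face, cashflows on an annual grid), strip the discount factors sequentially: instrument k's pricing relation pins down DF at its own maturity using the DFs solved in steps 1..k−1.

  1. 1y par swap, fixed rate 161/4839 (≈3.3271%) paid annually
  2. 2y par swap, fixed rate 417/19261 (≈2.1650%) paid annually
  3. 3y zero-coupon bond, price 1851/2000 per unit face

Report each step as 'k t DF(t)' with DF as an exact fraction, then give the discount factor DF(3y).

1 1 4839/5000
2 2 9583/10000
3 3 1851/2000
DF(3y) = 1851/2000 ≈ 0.925500

step 1 [1y] swap r/1=161/4839: DF=(1 − 161/4839·(0))/(1+161/4839) = 4839/5000 ≈ 0.967800
step 2 [2y] swap r/1=417/19261: DF=(1 − 417/19261·(0.967800))/(1+417/19261) = 9583/10000 ≈ 0.958300
step 3 [3y] zero: DF = P = 1851/2000 ≈ 0.925500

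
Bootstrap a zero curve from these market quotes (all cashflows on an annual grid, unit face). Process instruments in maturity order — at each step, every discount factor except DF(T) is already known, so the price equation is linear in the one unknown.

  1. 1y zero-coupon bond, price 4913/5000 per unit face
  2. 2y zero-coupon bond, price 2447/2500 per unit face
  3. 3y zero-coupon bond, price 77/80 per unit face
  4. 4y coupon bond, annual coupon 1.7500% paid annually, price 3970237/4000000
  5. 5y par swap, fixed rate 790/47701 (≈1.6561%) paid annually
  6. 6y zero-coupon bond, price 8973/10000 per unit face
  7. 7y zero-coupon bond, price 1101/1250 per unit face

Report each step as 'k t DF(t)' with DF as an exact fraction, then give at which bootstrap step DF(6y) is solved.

1 1 4913/5000
2 2 2447/2500
3 3 77/80
4 4 2313/2500
5 5 921/1000
6 6 8973/10000
7 7 1101/1250
DF(6y) is solved at step 6

step 1 [1y] zero: DF = P = 4913/5000 ≈ 0.982600
step 2 [2y] zero: DF = P = 2447/2500 ≈ 0.978800
step 3 [3y] zero: DF = P = 77/80 ≈ 0.962500
step 4 [4y] bond c/1=7/400: DF=(3970237/4000000 − 7/400·(0.982600+0.978800+0.962500))/(1+7/400) = 2313/2500 ≈ 0.925200
step 5 [5y] swap r/1=790/47701: DF=(1 − 790/47701·(0.982600+0.978800+0.962500+0.925200))/(1+790/47701) = 921/1000 ≈ 0.921000
step 6 [6y] zero: DF = P = 8973/10000 ≈ 0.897300
step 7 [7y] zero: DF = P = 1101/1250 ≈ 0.880800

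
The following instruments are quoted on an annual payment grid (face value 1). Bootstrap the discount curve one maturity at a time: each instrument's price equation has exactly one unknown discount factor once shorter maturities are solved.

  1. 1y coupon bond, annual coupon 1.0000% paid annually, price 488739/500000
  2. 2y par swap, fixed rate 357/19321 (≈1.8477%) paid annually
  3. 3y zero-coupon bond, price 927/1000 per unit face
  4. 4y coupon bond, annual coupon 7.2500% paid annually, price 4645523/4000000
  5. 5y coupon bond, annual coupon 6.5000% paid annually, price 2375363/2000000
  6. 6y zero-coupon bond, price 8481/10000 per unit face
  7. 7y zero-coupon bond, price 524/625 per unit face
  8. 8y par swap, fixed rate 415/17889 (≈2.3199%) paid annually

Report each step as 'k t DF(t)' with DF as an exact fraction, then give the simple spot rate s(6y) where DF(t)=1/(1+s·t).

1 1 4839/5000
2 2 9643/10000
3 3 927/1000
4 4 556/625
5 5 554/625
6 6 8481/10000
7 7 524/625
8 8 417/500
s(6y) = (1/(8481/10000) − 1)/(6) = 1519/50886 ≈ 2.9851%

step 1 [1y] bond c/1=1/100: DF=(488739/500000 − 1/100·(0))/(1+1/100) = 4839/5000 ≈ 0.967800
step 2 [2y] swap r/1=357/19321: DF=(1 − 357/19321·(0.967800))/(1+357/19321) = 9643/10000 ≈ 0.964300
step 3 [3y] zero: DF = P = 927/1000 ≈ 0.927000
step 4 [4y] bond c/1=29/400: DF=(4645523/4000000 − 29/400·(0.967800+0.964300+0.927000))/(1+29/400) = 556/625 ≈ 0.889600
step 5 [5y] bond c/1=13/200: DF=(2375363/2000000 − 13/200·(0.967800+0.964300+0.927000+0.889600))/(1+13/200) = 554/625 ≈ 0.886400
step 6 [6y] zero: DF = P = 8481/10000 ≈ 0.848100
step 7 [7y] zero: DF = P = 524/625 ≈ 0.838400
step 8 [8y] swap r/1=415/17889: DF=(1 − 415/17889·(0.967800+0.964300+0.927000+0.889600+0.886400+0.848100+0.838400))/(1+415/17889) = 417/500 ≈ 0.834000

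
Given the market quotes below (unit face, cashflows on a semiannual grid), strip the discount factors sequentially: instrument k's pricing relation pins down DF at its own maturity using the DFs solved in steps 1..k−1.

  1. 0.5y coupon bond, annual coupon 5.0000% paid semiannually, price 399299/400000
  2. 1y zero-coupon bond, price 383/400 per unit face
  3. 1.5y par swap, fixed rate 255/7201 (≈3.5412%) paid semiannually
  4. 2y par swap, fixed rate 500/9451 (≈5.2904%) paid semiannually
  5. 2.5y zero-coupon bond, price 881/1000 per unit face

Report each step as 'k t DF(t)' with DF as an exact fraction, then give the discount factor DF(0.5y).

1 1/2 9739/10000
2 1 383/400
3 3/2 949/1000
4 2 9/10
5 5/2 881/1000
DF(0.5y) = 9739/10000 ≈ 0.973900

step 1 [0.5y] bond c/2=1/40: DF=(399299/400000 − 1/40·(0))/(1+1/40) = 9739/10000 ≈ 0.973900
step 2 [1y] zero: DF = P = 383/400 ≈ 0.957500
step 3 [1.5y] swap r/2=255/14402: DF=(1 − 255/14402·(0.973900+0.957500))/(1+255/14402) = 949/1000 ≈ 0.949000
step 4 [2y] swap r/2=250/9451: DF=(1 − 250/9451·(0.973900+0.957500+0.949000))/(1+250/9451) = 9/10 ≈ 0.900000
step 5 [2.5y] zero: DF = P = 881/1000 ≈ 0.881000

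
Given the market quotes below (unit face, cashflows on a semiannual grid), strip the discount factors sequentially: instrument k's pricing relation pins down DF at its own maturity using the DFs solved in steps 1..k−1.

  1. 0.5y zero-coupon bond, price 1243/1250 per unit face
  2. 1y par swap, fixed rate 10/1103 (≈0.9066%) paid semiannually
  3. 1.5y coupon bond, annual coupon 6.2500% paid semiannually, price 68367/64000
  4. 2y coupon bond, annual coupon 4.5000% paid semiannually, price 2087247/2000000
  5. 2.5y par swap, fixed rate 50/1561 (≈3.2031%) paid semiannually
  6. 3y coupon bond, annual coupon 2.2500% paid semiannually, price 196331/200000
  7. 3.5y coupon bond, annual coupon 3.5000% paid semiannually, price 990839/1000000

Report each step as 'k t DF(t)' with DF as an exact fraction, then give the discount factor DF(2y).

step 1 [0.5y] zero: DF = P = 1243/1250 ≈ 0.994400
step 2 [1y] swap r/2=5/1103: DF=(1 − 5/1103·(0.994400))/(1+5/1103) = 991/1000 ≈ 0.991000
step 3 [1.5y] bond c/2=1/32: DF=(68367/64000 − 1/32·(0.994400+0.991000))/(1+1/32) = 9757/10000 ≈ 0.975700
step 4 [2y] bond c/2=9/400: DF=(2087247/2000000 − 9/400·(0.994400+0.991000+0.975700))/(1+9/400) = 1911/2000 ≈ 0.955500
step 5 [2.5y] swap r/2=25/1561: DF=(1 − 25/1561·(0.994400+0.991000+0.975700+0.955500))/(1+25/1561) = 369/400 ≈ 0.922500
step 6 [3y] bond c/2=9/800: DF=(196331/200000 − 9/800·(0.994400+0.991000+0.975700+0.955500+0.922500))/(1+9/800) = 9169/10000 ≈ 0.916900
step 7 [3.5y] bond c/2=7/400: DF=(990839/1000000 − 7/400·(0.994400+0.991000+0.975700+0.955500+0.922500+0.916900))/(1+7/400) = 2187/2500 ≈ 0.874800

1 1/2 1243/1250
2 1 991/1000
3 3/2 9757/10000
4 2 1911/2000
5 5/2 369/400
6 3 9169/10000
7 7/2 2187/2500
DF(2y) = 1911/2000 ≈ 0.955500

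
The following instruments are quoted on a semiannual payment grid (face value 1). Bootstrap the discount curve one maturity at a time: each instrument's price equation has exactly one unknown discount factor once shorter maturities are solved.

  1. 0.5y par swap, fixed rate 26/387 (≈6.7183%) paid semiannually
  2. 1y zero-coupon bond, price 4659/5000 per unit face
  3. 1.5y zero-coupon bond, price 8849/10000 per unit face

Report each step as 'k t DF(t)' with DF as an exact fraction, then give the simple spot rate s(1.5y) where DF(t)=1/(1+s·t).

1 1/2 387/400
2 1 4659/5000
3 3/2 8849/10000
s(1.5y) = (1/(8849/10000) − 1)/(3/2) = 2302/26547 ≈ 8.6714%

step 1 [0.5y] swap r/2=13/387: DF=(1 − 13/387·(0))/(1+13/387) = 387/400 ≈ 0.967500
step 2 [1y] zero: DF = P = 4659/5000 ≈ 0.931800
step 3 [1.5y] zero: DF = P = 8849/10000 ≈ 0.884900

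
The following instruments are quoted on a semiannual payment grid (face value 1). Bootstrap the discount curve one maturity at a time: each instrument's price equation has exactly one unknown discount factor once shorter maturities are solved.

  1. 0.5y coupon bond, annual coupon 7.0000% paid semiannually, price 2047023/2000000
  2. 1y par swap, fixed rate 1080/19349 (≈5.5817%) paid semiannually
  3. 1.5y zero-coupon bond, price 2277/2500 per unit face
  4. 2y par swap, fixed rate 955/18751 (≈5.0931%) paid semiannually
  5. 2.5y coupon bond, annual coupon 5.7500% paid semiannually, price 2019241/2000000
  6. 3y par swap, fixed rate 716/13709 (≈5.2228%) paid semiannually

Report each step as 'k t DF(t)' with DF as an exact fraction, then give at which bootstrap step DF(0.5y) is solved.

1 1/2 9889/10000
2 1 473/500
3 3/2 2277/2500
4 2 1809/2000
5 5/2 4383/5000
6 3 1071/1250
DF(0.5y) is solved at step 1

step 1 [0.5y] bond c/2=7/200: DF=(2047023/2000000 − 7/200·(0))/(1+7/200) = 9889/10000 ≈ 0.988900
step 2 [1y] swap r/2=540/19349: DF=(1 − 540/19349·(0.988900))/(1+540/19349) = 473/500 ≈ 0.946000
step 3 [1.5y] zero: DF = P = 2277/2500 ≈ 0.910800
step 4 [2y] swap r/2=955/37502: DF=(1 − 955/37502·(0.988900+0.946000+0.910800))/(1+955/37502) = 1809/2000 ≈ 0.904500
step 5 [2.5y] bond c/2=23/800: DF=(2019241/2000000 − 23/800·(0.988900+0.946000+0.910800+0.904500))/(1+23/800) = 4383/5000 ≈ 0.876600
step 6 [3y] swap r/2=358/13709: DF=(1 − 358/13709·(0.988900+0.946000+0.910800+0.904500+0.876600))/(1+358/13709) = 1071/1250 ≈ 0.856800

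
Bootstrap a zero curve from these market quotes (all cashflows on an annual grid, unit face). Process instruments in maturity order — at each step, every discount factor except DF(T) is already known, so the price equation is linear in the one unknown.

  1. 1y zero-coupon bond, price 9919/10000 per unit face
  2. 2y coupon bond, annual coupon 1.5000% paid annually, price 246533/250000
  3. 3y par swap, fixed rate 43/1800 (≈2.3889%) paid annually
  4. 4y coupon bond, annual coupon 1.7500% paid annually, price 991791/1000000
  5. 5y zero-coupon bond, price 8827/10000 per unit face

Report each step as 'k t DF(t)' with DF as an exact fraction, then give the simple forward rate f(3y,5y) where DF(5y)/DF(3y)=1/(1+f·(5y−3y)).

step 1 [1y] zero: DF = P = 9919/10000 ≈ 0.991900
step 2 [2y] bond c/1=3/200: DF=(246533/250000 − 3/200·(0.991900))/(1+3/200) = 9569/10000 ≈ 0.956900
step 3 [3y] swap r/1=43/1800: DF=(1 − 43/1800·(0.991900+0.956900))/(1+43/1800) = 582/625 ≈ 0.931200
step 4 [4y] bond c/1=7/400: DF=(991791/1000000 − 7/400·(0.991900+0.956900+0.931200))/(1+7/400) = 2313/2500 ≈ 0.925200
step 5 [5y] zero: DF = P = 8827/10000 ≈ 0.882700

1 1 9919/10000
2 2 9569/10000
3 3 582/625
4 4 2313/2500
5 5 8827/10000
f(3y,5y) = ((582/625)/(8827/10000) − 1)/(2) = 5/182 ≈ 2.7473%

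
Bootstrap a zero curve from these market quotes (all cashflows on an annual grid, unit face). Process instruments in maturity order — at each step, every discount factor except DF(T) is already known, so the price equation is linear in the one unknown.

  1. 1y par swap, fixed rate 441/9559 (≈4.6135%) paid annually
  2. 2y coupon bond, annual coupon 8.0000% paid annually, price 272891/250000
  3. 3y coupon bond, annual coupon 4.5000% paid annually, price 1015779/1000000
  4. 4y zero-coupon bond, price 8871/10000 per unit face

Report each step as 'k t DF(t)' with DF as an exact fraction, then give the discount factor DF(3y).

step 1 [1y] swap r/1=441/9559: DF=(1 − 441/9559·(0))/(1+441/9559) = 9559/10000 ≈ 0.955900
step 2 [2y] bond c/1=2/25: DF=(272891/250000 − 2/25·(0.955900))/(1+2/25) = 9399/10000 ≈ 0.939900
step 3 [3y] bond c/1=9/200: DF=(1015779/1000000 − 9/200·(0.955900+0.939900))/(1+9/200) = 1113/1250 ≈ 0.890400
step 4 [4y] zero: DF = P = 8871/10000 ≈ 0.887100

1 1 9559/10000
2 2 9399/10000
3 3 1113/1250
4 4 8871/10000
DF(3y) = 1113/1250 ≈ 0.890400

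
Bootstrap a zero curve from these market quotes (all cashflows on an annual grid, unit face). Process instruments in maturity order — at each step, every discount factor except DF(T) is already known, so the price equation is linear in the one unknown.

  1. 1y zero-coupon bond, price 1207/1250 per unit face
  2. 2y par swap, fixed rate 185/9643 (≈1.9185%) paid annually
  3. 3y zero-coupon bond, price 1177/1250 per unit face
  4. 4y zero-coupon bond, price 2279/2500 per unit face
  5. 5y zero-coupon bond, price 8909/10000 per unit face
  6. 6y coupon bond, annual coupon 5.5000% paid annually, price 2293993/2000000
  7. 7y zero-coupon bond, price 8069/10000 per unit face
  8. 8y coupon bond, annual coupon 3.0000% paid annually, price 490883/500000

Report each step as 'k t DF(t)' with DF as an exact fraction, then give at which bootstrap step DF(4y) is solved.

step 1 [1y] zero: DF = P = 1207/1250 ≈ 0.965600
step 2 [2y] swap r/1=185/9643: DF=(1 − 185/9643·(0.965600))/(1+185/9643) = 963/1000 ≈ 0.963000
step 3 [3y] zero: DF = P = 1177/1250 ≈ 0.941600
step 4 [4y] zero: DF = P = 2279/2500 ≈ 0.911600
step 5 [5y] zero: DF = P = 8909/10000 ≈ 0.890900
step 6 [6y] bond c/1=11/200: DF=(2293993/2000000 − 11/200·(0.965600+0.963000+0.941600+0.911600+0.890900))/(1+11/200) = 2109/2500 ≈ 0.843600
step 7 [7y] zero: DF = P = 8069/10000 ≈ 0.806900
step 8 [8y] bond c/1=3/100: DF=(490883/500000 − 3/100·(0.965600+0.963000+0.941600+0.911600+0.890900+0.843600+0.806900))/(1+3/100) = 769/1000 ≈ 0.769000

1 1 1207/1250
2 2 963/1000
3 3 1177/1250
4 4 2279/2500
5 5 8909/10000
6 6 2109/2500
7 7 8069/10000
8 8 769/1000
DF(4y) is solved at step 4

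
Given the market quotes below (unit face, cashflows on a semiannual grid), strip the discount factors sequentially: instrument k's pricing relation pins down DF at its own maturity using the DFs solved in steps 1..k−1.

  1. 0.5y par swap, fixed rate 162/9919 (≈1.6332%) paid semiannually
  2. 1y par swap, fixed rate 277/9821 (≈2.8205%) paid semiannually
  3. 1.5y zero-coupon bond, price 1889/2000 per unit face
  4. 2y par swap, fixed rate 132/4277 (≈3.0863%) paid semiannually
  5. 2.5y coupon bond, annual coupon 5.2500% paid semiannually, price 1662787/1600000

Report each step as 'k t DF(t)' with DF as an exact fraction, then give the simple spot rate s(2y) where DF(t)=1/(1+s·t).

1 1/2 9919/10000
2 1 9723/10000
3 3/2 1889/2000
4 2 4703/5000
5 5/2 4571/5000
s(2y) = (1/(4703/5000) − 1)/(2) = 297/9406 ≈ 3.1576%

step 1 [0.5y] swap r/2=81/9919: DF=(1 − 81/9919·(0))/(1+81/9919) = 9919/10000 ≈ 0.991900
step 2 [1y] swap r/2=277/19642: DF=(1 − 277/19642·(0.991900))/(1+277/19642) = 9723/10000 ≈ 0.972300
step 3 [1.5y] zero: DF = P = 1889/2000 ≈ 0.944500
step 4 [2y] swap r/2=66/4277: DF=(1 − 66/4277·(0.991900+0.972300+0.944500))/(1+66/4277) = 4703/5000 ≈ 0.940600
step 5 [2.5y] bond c/2=21/800: DF=(1662787/1600000 − 21/800·(0.991900+0.972300+0.944500+0.940600))/(1+21/800) = 4571/5000 ≈ 0.914200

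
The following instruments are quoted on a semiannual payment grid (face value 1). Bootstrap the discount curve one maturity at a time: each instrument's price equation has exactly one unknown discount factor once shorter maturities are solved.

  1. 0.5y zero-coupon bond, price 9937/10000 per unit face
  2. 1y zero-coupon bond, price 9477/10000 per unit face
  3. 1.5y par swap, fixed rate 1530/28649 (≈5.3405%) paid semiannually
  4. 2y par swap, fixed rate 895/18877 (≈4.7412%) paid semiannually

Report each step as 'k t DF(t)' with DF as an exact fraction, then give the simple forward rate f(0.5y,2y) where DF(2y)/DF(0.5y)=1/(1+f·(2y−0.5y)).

step 1 [0.5y] zero: DF = P = 9937/10000 ≈ 0.993700
step 2 [1y] zero: DF = P = 9477/10000 ≈ 0.947700
step 3 [1.5y] swap r/2=765/28649: DF=(1 − 765/28649·(0.993700+0.947700))/(1+765/28649) = 1847/2000 ≈ 0.923500
step 4 [2y] swap r/2=895/37754: DF=(1 − 895/37754·(0.993700+0.947700+0.923500))/(1+895/37754) = 1821/2000 ≈ 0.910500

1 1/2 9937/10000
2 1 9477/10000
3 3/2 1847/2000
4 2 1821/2000
f(0.5y,2y) = ((9937/10000)/(1821/2000) − 1)/(3/2) = 1664/27315 ≈ 6.0919%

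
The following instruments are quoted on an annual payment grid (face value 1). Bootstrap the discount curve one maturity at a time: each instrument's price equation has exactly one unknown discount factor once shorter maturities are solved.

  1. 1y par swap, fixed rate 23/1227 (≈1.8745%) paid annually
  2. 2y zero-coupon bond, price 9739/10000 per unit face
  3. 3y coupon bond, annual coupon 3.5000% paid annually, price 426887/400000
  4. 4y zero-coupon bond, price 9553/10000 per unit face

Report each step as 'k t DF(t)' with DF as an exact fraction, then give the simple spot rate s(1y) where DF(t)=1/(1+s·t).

1 1 1227/1250
2 2 9739/10000
3 3 193/200
4 4 9553/10000
s(1y) = (1/(1227/1250) − 1)/(1) = 23/1227 ≈ 1.8745%

step 1 [1y] swap r/1=23/1227: DF=(1 − 23/1227·(0))/(1+23/1227) = 1227/1250 ≈ 0.981600
step 2 [2y] zero: DF = P = 9739/10000 ≈ 0.973900
step 3 [3y] bond c/1=7/200: DF=(426887/400000 − 7/200·(0.981600+0.973900))/(1+7/200) = 193/200 ≈ 0.965000
step 4 [4y] zero: DF = P = 9553/10000 ≈ 0.955300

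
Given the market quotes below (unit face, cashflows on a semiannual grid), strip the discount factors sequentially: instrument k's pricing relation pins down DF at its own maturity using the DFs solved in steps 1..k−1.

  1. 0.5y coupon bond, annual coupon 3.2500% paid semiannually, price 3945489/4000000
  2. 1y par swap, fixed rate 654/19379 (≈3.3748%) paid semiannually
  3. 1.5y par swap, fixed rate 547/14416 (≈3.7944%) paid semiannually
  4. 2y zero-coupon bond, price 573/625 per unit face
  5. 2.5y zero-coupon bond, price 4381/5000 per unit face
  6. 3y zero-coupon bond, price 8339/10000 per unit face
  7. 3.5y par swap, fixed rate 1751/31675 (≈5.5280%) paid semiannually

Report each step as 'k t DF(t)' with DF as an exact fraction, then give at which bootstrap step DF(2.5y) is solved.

1 1/2 4853/5000
2 1 9673/10000
3 3/2 9453/10000
4 2 573/625
5 5/2 4381/5000
6 3 8339/10000
7 7/2 8249/10000
DF(2.5y) is solved at step 5

step 1 [0.5y] bond c/2=13/800: DF=(3945489/4000000 − 13/800·(0))/(1+13/800) = 4853/5000 ≈ 0.970600
step 2 [1y] swap r/2=327/19379: DF=(1 − 327/19379·(0.970600))/(1+327/19379) = 9673/10000 ≈ 0.967300
step 3 [1.5y] swap r/2=547/28832: DF=(1 − 547/28832·(0.970600+0.967300))/(1+547/28832) = 9453/10000 ≈ 0.945300
step 4 [2y] zero: DF = P = 573/625 ≈ 0.916800
step 5 [2.5y] zero: DF = P = 4381/5000 ≈ 0.876200
step 6 [3y] zero: DF = P = 8339/10000 ≈ 0.833900
step 7 [3.5y] swap r/2=1751/63350: DF=(1 − 1751/63350·(0.970600+0.967300+0.945300+0.916800+0.876200+0.833900))/(1+1751/63350) = 8249/10000 ≈ 0.824900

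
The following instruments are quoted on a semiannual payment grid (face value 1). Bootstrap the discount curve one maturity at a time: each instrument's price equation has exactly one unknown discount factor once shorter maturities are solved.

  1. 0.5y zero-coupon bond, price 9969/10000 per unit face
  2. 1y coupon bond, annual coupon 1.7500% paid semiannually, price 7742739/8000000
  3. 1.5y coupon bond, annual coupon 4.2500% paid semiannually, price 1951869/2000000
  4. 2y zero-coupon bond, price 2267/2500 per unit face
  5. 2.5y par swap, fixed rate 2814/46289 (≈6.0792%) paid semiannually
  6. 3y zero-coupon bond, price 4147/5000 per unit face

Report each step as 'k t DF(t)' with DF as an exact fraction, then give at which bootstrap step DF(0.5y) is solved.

step 1 [0.5y] zero: DF = P = 9969/10000 ≈ 0.996900
step 2 [1y] bond c/2=7/800: DF=(7742739/8000000 − 7/800·(0.996900))/(1+7/800) = 2377/2500 ≈ 0.950800
step 3 [1.5y] bond c/2=17/800: DF=(1951869/2000000 − 17/800·(0.996900+0.950800))/(1+17/800) = 9151/10000 ≈ 0.915100
step 4 [2y] zero: DF = P = 2267/2500 ≈ 0.906800
step 5 [2.5y] swap r/2=1407/46289: DF=(1 − 1407/46289·(0.996900+0.950800+0.915100+0.906800))/(1+1407/46289) = 8593/10000 ≈ 0.859300
step 6 [3y] zero: DF = P = 4147/5000 ≈ 0.829400

1 1/2 9969/10000
2 1 2377/2500
3 3/2 9151/10000
4 2 2267/2500
5 5/2 8593/10000
6 3 4147/5000
DF(0.5y) is solved at step 1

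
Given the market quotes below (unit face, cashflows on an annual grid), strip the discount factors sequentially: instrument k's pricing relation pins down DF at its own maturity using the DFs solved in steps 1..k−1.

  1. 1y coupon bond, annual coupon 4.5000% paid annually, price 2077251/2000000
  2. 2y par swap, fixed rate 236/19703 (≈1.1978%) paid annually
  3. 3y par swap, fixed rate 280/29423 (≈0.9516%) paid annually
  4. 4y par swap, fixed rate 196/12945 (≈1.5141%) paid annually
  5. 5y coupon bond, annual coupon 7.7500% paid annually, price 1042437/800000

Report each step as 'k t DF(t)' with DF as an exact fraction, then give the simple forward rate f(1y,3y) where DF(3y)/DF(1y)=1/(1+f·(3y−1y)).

step 1 [1y] bond c/1=9/200: DF=(2077251/2000000 − 9/200·(0))/(1+9/200) = 9939/10000 ≈ 0.993900
step 2 [2y] swap r/1=236/19703: DF=(1 − 236/19703·(0.993900))/(1+236/19703) = 2441/2500 ≈ 0.976400
step 3 [3y] swap r/1=280/29423: DF=(1 − 280/29423·(0.993900+0.976400))/(1+280/29423) = 243/250 ≈ 0.972000
step 4 [4y] swap r/1=196/12945: DF=(1 − 196/12945·(0.993900+0.976400+0.972000))/(1+196/12945) = 2353/2500 ≈ 0.941200
step 5 [5y] bond c/1=31/400: DF=(1042437/800000 − 31/400·(0.993900+0.976400+0.972000+0.941200))/(1+31/400) = 93/100 ≈ 0.930000

1 1 9939/10000
2 2 2441/2500
3 3 243/250
4 4 2353/2500
5 5 93/100
f(1y,3y) = ((9939/10000)/(243/250) − 1)/(2) = 73/6480 ≈ 1.1265%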